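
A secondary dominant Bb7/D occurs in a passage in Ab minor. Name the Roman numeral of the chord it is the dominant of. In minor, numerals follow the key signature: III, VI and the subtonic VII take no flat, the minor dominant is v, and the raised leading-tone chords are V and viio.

The chord is a dominant seventh chord on Bb.
A dominant resolves down a perfect fifth: Bb → Eb. In Ab minor, Eb is scale degree 5, i.e. V.

V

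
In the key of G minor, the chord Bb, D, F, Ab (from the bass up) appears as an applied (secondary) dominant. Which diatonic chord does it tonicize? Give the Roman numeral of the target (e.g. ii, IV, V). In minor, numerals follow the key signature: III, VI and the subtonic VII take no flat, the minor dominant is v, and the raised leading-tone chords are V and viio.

VI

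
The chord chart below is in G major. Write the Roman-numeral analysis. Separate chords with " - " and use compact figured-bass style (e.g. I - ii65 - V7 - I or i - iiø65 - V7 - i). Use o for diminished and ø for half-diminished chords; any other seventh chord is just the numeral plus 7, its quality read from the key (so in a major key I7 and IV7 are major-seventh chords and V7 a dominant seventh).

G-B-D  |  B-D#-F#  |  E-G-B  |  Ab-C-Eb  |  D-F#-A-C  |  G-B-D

I - V/vi - vi - bII - V7 - I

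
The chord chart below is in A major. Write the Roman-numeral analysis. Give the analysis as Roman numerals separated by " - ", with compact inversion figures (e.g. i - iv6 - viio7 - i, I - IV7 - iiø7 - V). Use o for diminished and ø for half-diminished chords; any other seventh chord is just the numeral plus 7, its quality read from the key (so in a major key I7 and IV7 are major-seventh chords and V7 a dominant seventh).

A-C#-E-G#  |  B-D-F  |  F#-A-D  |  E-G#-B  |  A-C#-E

I7 - iio - IV6 - V - I

A-C#-E-G#: root A is the tonic; major seventh chord there is I7.
B-D-F: diminished triad on B — chromatic; iio (borrowed from the parallel minor).
F#-A-D has root D, degree 4 in A major, so IV6.
E-G#-B has root E, degree 5 in A major, so V.
A-C#-E: major triad on A = scale degree 1 → I.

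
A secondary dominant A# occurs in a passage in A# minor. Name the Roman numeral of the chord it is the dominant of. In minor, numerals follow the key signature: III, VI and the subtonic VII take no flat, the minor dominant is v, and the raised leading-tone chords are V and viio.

iv

The chord is a major triad on A#.
A dominant resolves down a perfect fifth: A# → D#. In A# minor, D# is scale degree 4, i.e. iv.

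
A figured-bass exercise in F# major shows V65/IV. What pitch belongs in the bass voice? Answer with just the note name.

A#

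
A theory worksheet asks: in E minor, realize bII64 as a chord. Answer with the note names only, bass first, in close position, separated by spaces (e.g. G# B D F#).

C F A

Scale degree 2 in E minor is F#; lowering it a half step gives F. bII64 is the Neapolitan chord — a major triad on the lowered second degree.
So the chord is F-A-C.
The figured bass 64 indicates second inversion, placing the fifth (C) in the bass: C-F-A.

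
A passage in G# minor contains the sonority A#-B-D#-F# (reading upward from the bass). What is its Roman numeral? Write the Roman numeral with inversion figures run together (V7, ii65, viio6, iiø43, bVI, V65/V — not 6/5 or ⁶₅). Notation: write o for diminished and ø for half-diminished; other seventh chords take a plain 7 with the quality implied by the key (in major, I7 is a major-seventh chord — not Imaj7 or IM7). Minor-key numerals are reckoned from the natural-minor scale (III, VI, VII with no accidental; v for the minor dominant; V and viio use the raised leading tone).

III42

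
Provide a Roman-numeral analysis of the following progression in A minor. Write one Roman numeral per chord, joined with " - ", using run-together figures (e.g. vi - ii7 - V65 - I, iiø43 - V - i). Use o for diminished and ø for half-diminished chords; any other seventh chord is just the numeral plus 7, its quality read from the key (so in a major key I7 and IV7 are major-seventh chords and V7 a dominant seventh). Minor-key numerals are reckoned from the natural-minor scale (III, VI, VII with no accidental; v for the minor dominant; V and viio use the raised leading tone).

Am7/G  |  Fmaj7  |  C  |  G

i42 - VI7 - III - VII

Am7/G: minor seventh chord on A = scale degree 1 → i42.
Fmaj7: major seventh chord on F = scale degree 6 → VI7.
C has root C, degree 3 in A minor, so III.
G: major triad on G = scale degree 7 → VII.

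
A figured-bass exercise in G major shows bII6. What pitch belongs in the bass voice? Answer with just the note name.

C

bII in G major has root Ab; the chord is Ab-C-Eb.
The figure 6 means first inversion — the third is in the bass.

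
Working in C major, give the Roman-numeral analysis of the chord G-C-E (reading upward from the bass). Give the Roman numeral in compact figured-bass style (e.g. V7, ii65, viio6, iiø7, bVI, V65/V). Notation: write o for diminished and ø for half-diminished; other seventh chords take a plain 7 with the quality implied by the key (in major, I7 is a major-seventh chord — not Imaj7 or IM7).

I64

The pitches C-E-G form a major triad rooted on C.
In C major, C is the tonic; the diatonic major triad there is I.
With G in the bass the chord is in second inversion, so the figured bass is 64.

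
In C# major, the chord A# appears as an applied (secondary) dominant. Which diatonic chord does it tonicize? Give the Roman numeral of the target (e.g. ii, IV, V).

ii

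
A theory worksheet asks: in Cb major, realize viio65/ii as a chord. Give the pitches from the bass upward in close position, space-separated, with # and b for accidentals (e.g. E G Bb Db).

Eb Gb Bbb C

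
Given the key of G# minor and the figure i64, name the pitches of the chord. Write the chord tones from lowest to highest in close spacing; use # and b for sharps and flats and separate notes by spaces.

The numeral's case and figure indicate a minor triad. In G# minor its root, the first degree, is G#.
Stacking thirds from G# gives G#-B-D#.
The figured bass 64 indicates second inversion, placing the fifth (D#) in the bass: D#-G#-B.

D# G# B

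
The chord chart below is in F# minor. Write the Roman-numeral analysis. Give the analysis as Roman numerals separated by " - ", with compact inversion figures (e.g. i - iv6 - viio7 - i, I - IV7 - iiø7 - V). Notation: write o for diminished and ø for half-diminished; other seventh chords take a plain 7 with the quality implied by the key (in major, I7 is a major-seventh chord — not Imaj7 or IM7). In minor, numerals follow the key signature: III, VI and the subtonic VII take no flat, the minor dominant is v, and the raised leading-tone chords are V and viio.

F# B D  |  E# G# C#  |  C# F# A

F#-B-D: root B is the subdominant; minor triad there is iv64.
E#-G#-C#: major triad on C# = scale degree 5 → V6.
C#-F#-A has root F#, degree 1 in F# minor, so i64.

iv64 - V6 - i64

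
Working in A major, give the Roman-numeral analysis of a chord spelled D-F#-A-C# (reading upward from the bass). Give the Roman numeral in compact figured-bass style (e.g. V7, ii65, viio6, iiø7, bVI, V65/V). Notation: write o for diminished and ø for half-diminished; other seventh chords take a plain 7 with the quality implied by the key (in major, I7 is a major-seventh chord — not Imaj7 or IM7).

The pitches D-F#-A-C# form a major seventh chord rooted on D.
In A major, D is the subdominant; the diatonic major seventh chord there is IV7.

IV7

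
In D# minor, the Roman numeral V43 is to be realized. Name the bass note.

V in D# minor has root A#; the chord is A#-C##-E#-G#.
The figure 43 means second inversion — the fifth is in the bass.

E#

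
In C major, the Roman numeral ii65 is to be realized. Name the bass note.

ii in C major has root D; the chord is D-F-A-C.
The figure 65 means first inversion — the third is in the bass.

F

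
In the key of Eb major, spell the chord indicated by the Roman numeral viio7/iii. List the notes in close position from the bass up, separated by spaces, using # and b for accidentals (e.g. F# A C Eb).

The slash marks an applied leading-tone chord: viio of iii. In Eb major, iii is G, so the leading tone to it is F#, a half step below.
Building a fully diminished seventh chord on F# gives F#-A-C-Eb.

F# A C Eb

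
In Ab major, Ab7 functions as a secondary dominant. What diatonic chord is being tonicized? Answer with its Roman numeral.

The chord is a dominant seventh chord on Ab.
A dominant resolves down a perfect fifth: Ab → Db. In Ab major, Db is scale degree 4, i.e. IV.

IV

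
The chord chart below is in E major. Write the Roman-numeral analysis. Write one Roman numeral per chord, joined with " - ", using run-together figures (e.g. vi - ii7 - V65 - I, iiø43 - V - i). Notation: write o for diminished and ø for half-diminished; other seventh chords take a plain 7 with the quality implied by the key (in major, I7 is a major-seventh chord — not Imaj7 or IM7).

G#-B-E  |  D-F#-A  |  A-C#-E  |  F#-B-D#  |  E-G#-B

G#-B-E: major triad on E = scale degree 1 → I6.
D-F#-A is non-diatonic — bVII, a mixture chord from E minor.
A-C#-E has root A, degree 4 in E major, so IV.
F#-B-D#: major triad on B = scale degree 5 → V64.
E-G#-B has root E, degree 1 in E major, so I.

I6 - bVII - IV - V64 - I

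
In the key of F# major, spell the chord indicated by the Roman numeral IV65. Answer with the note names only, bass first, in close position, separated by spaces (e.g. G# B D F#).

D# F# A# B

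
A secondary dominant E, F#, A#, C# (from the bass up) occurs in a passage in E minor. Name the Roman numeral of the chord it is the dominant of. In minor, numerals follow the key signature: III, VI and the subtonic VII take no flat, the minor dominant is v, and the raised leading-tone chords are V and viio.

V

The chord is a dominant seventh chord on F#.
A dominant resolves down a perfect fifth: F# → B. In E minor, B is scale degree 5, i.e. V.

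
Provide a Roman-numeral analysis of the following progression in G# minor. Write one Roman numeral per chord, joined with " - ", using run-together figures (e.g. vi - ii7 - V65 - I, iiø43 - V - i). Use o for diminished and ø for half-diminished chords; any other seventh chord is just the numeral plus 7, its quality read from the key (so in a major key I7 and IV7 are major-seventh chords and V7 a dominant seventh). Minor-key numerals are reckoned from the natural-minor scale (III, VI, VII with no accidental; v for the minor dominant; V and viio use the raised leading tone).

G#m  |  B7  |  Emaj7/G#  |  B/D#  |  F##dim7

i - V7/VI - VI65 - III6 - viio7

G#m: minor triad on G# = scale degree 1 → i.
B7 is the secondary dominant of VI (dominant seventh chord on B): V7/VI.
Emaj7/G# has root E, degree 6 in G# minor, so VI65.
B/D#: root B is the mediant; major triad there is III6.
F##dim7: root F## is the leading tone; fully diminished seventh chord there is viio7.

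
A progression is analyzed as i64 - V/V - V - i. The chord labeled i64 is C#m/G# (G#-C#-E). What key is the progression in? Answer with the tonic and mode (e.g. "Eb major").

i64 is given as G#-C#-E — a minor triad with root C#.
If C# is scale degree 1 and the mode makes that degree carry a minor triad, the tonic is C# and the mode is minor.

C# minor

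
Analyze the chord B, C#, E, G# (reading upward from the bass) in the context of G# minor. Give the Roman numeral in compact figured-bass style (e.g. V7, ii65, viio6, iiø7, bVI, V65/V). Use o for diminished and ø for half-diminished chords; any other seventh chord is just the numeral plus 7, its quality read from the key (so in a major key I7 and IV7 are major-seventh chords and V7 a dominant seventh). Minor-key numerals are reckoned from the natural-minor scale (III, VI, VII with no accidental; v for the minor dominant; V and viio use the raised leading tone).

Stacked in thirds the chord is C#-E-G#-B: a minor seventh chord on C#.
C# is scale degree 4 in G# minor, and a minor seventh chord on that degree is written iv7.
With B in the bass the chord is in third inversion, so the figured bass is 42.

iv42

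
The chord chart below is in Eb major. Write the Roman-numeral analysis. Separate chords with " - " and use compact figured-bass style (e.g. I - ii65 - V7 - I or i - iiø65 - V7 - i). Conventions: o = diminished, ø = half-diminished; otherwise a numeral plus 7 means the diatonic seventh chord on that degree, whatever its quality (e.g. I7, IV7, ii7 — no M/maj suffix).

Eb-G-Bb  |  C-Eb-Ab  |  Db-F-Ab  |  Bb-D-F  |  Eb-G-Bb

I - IV6 - bVII - V - I

Eb-G-Bb: root Eb is the tonic; major triad there is I.
C-Eb-Ab has root Ab, degree 4 in Eb major, so IV6.
Db-F-Ab: Db with this quality isn't in the key; it's bVII, borrowed from the parallel minor.
Bb-D-F: major triad on Bb = scale degree 5 → V.
Eb-G-Bb: major triad on Eb = scale degree 1 → I.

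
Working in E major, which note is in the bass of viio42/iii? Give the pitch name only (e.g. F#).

E

The applied chord viio42/iii is rooted on F##: F##-A#-C#-E.
The figure 42 means third inversion — the seventh is in the bass.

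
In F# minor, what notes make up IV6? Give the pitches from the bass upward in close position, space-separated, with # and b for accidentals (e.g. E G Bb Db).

IV6 is the major subdominant, borrowed from the parallel major. In F# minor that root is B.
So the chord is B-D#-F#.
The figured bass 6 indicates first inversion, placing the third (D#) in the bass: D#-F#-B.

D# F# B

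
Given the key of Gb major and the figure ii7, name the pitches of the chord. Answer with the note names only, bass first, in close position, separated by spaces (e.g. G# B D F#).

Ab Cb Eb Gb

In Gb major, the second degree is Ab, and the diatonic chord built there is a minor seventh chord.
Stacking thirds from Ab gives Ab-Cb-Eb-Gb.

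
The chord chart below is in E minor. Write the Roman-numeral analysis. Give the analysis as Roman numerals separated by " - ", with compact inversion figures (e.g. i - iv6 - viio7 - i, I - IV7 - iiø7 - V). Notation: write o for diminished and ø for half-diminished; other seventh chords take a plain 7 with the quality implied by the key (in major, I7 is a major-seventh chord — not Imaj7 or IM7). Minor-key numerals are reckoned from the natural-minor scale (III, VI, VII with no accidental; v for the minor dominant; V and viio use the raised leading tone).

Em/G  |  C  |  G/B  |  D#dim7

i6 - VI - III6 - viio7

Em/G has root E, degree 1 in E minor, so i6.
C: root C is the submediant; major triad there is VI.
G/B: root G is the mediant; major triad there is III6.
D#dim7: root D# is the leading tone; fully diminished seventh chord there is viio7.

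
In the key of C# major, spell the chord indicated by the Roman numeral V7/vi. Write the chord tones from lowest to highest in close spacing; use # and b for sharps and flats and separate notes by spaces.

E# G## B# D#

V7/vi is a secondary dominant — the dominant seventh of vi. vi in C# major is A#, so the applied chord's root is E#, a perfect fifth above.
Building a dominant seventh chord on E# gives E#-G##-B#-D#.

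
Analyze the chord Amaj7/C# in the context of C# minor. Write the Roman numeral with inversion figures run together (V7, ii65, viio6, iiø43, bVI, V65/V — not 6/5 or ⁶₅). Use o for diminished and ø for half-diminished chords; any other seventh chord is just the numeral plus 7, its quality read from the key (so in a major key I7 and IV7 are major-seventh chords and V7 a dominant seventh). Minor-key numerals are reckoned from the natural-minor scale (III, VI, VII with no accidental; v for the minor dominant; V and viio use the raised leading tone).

VI65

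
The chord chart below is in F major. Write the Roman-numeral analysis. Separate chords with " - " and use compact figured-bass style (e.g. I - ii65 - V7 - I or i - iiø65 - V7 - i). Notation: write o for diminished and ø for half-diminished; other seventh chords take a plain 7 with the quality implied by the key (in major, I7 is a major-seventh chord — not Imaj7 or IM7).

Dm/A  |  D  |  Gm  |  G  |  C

vi64 - V/ii - ii - V/V - V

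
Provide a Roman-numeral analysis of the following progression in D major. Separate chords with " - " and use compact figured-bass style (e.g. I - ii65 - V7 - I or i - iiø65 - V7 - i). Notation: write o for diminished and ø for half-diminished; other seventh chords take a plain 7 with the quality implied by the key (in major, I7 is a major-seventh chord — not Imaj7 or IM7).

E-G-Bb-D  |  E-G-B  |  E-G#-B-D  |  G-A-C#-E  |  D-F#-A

E-G-Bb-D is non-diatonic — iiø7, a mixture chord from D minor.
E-G-B: minor triad on E = scale degree 2 → ii.
E-G#-B-D: chromatic; E is V of V, so V7/V.
G-A-C#-E has root A, degree 5 in D major, so V42.
D-F#-A: major triad on D = scale degree 1 → I.

iiø7 - ii - V7/V - V42 - I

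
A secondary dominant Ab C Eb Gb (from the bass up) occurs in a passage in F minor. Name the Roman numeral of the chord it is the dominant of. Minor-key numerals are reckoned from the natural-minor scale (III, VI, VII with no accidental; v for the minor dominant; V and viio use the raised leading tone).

VI

The chord is a dominant seventh chord on Ab.
A dominant resolves down a perfect fifth: Ab → Db. In F minor, Db is scale degree 6, i.e. VI.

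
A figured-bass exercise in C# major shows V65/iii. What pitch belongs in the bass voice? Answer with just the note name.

D##

The applied chord V65/iii is rooted on B#: B#-D##-F##-A#.
The figure 65 means first inversion — the third is in the bass.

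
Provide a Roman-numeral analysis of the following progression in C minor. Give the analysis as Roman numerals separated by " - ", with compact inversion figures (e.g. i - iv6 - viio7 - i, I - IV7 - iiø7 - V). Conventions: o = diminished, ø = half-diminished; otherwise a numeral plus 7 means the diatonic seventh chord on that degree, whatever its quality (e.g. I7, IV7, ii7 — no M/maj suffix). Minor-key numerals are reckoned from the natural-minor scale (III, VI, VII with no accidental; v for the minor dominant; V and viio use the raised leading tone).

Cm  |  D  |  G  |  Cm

i - V/V - V - i

Cm: root C is the tonic; minor triad there is i.
D is the secondary dominant of V (major triad on D): V/V.
G has root G, degree 5 in C minor, so V.
Cm: minor triad on C = scale degree 1 → i.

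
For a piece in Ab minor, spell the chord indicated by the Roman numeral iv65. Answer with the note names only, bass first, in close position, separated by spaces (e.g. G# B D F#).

The numeral's case and figure indicate a minor seventh chord. In Ab minor its root, scale degree 4, is Db.
Stacking thirds from Db gives Db-Fb-Ab-Cb.
The figured bass 65 indicates first inversion, placing the third (Fb) in the bass: Fb-Ab-Cb-Db.

Fb Ab Cb Db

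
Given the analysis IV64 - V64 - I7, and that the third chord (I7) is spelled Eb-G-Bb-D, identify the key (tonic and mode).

Eb major

I7 is given as Eb-G-Bb-D — a major seventh chord with root Eb.
If Eb is scale degree 1 and the mode makes that degree carry a major seventh chord, the tonic is Eb and the mode is major.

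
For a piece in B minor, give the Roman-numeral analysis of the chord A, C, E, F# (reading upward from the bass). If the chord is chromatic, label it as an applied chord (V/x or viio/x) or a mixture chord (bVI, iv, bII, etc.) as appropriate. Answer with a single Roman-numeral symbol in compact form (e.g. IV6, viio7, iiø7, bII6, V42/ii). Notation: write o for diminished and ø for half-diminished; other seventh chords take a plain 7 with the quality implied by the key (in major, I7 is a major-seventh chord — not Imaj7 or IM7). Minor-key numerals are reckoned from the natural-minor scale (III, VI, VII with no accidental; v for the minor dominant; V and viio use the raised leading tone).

Stacked in thirds the chord is F#-A-C-E: a half-diminished seventh chord on F#.
F# sits a half step below G (VI in B minor); a diminished chord there is the applied leading-tone chord of VI.
With A in the bass the chord is in first inversion, so the figured bass is 65.

viiø65/VI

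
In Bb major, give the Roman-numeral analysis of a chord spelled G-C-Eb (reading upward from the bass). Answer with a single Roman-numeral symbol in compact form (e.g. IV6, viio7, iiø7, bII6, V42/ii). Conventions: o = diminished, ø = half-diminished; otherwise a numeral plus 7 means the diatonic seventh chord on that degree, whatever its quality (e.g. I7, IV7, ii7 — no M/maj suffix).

ii64

Stacked in thirds the chord is C-Eb-G: a minor triad on C.
In Bb major, C is the supertonic; the diatonic minor triad there is ii.
With G in the bass the chord is in second inversion, so the figured bass is 64.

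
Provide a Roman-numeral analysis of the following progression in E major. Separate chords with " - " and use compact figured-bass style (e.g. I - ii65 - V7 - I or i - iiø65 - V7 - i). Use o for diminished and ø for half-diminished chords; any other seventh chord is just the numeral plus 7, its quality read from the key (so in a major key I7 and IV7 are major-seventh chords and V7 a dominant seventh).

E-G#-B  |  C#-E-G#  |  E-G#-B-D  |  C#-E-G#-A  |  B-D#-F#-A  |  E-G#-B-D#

I - vi - V7/IV - IV65 - V7 - I7

E-G#-B: root E is the tonic; major triad there is I.
C#-E-G#: root C# is the submediant; minor triad there is vi.
E-G#-B-D: a dominant seventh chord on E, the applied dominant of IV → V7/IV.
C#-E-G#-A: root A is the subdominant; major seventh chord there is IV65.
B-D#-F#-A has root B, degree 5 in E major, so V7.
E-G#-B-D# has root E, degree 1 in E major, so I7.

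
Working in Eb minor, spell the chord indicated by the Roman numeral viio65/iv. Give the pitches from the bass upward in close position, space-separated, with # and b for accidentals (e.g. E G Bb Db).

Bb Db Fb G

The slash marks an applied leading-tone chord: viio of iv. In Eb minor, iv is Ab, so the leading tone to it is G, a half step below.
Building a fully diminished seventh chord on G gives G-Bb-Db-Fb.
The figured bass 65 indicates first inversion, placing the third (Bb) in the bass: Bb-Db-Fb-G.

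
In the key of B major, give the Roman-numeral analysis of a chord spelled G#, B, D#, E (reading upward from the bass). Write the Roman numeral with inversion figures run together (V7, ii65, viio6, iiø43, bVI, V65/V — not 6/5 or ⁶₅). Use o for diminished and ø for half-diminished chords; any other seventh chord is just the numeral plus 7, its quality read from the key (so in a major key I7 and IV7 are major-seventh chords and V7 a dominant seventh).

IV65

The pitches E-G#-B-D# form a major seventh chord rooted on E.
In B major, E is the subdominant; the diatonic major seventh chord there is IV7.
With G# in the bass the chord is in first inversion, so the figured bass is 65.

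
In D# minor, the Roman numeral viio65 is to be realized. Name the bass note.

E#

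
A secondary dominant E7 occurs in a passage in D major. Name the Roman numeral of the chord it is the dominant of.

V

The chord is a dominant seventh chord on E.
A dominant resolves down a perfect fifth: E → A. In D major, A is scale degree 5, i.e. V.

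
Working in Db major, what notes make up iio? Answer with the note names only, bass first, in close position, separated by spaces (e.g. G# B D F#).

Eb Gb Bbb

iio is the diminished supertonic triad, borrowed from the parallel minor. In Db major that root is Eb.
So the chord is Eb-Gb-Bbb.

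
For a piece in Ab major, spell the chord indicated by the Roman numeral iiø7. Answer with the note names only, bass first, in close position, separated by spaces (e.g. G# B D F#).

Scale degree 2 in Ab major is Bb; here the chord built on it is altered to a half-diminished seventh chord. iiø7 is the half-diminished supertonic seventh, borrowed from the parallel minor.
So the chord is Bb-Db-Fb-Ab.

Bb Db Fb Ab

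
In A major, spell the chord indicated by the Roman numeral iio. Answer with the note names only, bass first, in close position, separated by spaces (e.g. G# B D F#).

B D F

Scale degree 2 in A major is B; here the chord built on it is altered to a diminished triad. iio is the diminished supertonic triad, borrowed from the parallel minor.
So the chord is B-D-F.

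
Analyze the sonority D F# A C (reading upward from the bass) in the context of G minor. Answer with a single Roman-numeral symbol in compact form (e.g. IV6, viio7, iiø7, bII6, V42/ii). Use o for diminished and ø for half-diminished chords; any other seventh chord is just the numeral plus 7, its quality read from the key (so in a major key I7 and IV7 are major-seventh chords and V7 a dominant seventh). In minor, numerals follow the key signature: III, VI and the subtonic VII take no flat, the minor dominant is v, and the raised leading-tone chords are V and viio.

Stacked in thirds the chord is D-F#-A-C: a dominant seventh chord on D.
D is scale degree 5 in G minor, and a dominant seventh chord on that degree is written V7.

V7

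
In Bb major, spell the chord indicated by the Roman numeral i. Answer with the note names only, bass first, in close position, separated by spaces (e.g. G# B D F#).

Bb Db F

i is the minor tonic, borrowed from the parallel minor. In Bb major that root is Bb.
So the chord is Bb-Db-F.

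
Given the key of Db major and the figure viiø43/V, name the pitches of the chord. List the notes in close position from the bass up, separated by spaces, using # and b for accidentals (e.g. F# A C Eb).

viiø43/V is a secondary leading-tone chord. The target V is Ab in Db major; the applied chord is rooted a semitone below, on G.
Building a half-diminished seventh chord on G gives G-Bb-Db-F.
The figured bass 43 indicates second inversion, placing the fifth (Db) in the bass: Db-F-G-Bb.

Db F G Bb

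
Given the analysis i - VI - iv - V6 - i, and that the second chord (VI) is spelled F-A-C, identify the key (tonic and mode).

The chord F is a major triad rooted on F; its label is VI.
VI on F implies F is the submediant; that puts the tonic at A, and the uppercase numeral fits minor mode.

A minor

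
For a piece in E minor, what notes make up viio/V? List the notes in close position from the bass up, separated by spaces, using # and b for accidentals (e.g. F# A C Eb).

The slash marks an applied leading-tone chord: viio of V. In E minor, V is B, so the leading tone to it is A#, a half step below.
Building a diminished triad on A# gives A#-C#-E.

A# C# E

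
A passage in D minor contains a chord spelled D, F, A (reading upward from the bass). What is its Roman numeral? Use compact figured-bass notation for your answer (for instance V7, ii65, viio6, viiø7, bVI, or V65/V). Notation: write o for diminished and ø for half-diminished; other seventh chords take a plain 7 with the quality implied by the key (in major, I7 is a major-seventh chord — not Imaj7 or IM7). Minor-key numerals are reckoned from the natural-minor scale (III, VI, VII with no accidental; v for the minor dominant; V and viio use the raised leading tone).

Stacked in thirds the chord is D-F-A: a minor triad on D.
D is scale degree 1 in D minor, and a minor triad on that degree is written i.

i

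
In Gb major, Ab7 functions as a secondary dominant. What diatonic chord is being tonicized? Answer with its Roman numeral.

V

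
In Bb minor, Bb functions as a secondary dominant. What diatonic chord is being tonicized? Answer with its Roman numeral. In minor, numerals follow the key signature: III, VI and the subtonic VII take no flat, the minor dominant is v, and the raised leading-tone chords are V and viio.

The chord is a major triad on Bb.
A dominant resolves down a perfect fifth: Bb → Eb. In Bb minor, Eb is scale degree 4, i.e. iv.

iv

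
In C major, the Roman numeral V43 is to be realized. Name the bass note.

D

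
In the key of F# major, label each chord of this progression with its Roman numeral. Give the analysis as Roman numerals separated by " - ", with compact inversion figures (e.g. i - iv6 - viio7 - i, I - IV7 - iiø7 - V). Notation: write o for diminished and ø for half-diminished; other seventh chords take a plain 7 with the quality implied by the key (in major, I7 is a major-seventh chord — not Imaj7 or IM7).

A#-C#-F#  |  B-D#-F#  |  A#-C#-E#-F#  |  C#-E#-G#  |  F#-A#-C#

A#-C#-F#: major triad on F# = scale degree 1 → I6.
B-D#-F#: root B is the subdominant; major triad there is IV.
A#-C#-E#-F#: major seventh chord on F# = scale degree 1 → I65.
C#-E#-G# has root C#, degree 5 in F# major, so V.
F#-A#-C#: root F# is the tonic; major triad there is I.

I6 - IV - I65 - V - I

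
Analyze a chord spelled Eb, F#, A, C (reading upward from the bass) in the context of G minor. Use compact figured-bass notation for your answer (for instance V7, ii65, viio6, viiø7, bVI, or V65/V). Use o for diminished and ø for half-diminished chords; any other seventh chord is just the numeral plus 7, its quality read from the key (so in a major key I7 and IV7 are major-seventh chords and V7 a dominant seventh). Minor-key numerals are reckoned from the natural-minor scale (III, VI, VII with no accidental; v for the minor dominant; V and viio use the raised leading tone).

viio42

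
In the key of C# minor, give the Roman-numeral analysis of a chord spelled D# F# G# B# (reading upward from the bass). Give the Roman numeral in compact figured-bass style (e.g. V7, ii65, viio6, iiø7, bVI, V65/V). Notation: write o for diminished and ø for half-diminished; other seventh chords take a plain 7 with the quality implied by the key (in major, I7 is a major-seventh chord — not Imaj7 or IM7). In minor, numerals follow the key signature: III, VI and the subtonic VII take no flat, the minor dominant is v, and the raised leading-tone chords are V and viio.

V43

The pitches G#-B#-D#-F# form a dominant seventh chord rooted on G#.
In C# minor, G# is the dominant; the diatonic dominant seventh chord there is V7.
With D# in the bass the chord is in second inversion, so the figured bass is 43.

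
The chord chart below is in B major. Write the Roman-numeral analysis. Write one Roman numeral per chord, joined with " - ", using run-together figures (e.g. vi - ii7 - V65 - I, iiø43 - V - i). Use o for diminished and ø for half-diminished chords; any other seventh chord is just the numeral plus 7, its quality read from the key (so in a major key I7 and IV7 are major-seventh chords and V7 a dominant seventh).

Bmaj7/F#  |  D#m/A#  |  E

Bmaj7/F#: major seventh chord on B = scale degree 1 → I43.
D#m/A#: root D# is the mediant; minor triad there is iii64.
E: root E is the subdominant; major triad there is IV.

I43 - iii64 - IV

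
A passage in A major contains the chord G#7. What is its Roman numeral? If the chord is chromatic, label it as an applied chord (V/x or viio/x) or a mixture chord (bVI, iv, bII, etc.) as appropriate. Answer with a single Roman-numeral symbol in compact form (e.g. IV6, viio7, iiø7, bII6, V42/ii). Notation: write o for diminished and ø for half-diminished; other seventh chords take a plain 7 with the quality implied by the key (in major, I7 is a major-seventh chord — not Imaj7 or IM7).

V7/iii

Stacked in thirds the chord is G#-B#-D#-F#: a dominant seventh chord on G#.
G# is not a diatonic chord root with this quality in A major, but it lies a perfect fifth above C# (iii), so the chord functions as an applied dominant of iii.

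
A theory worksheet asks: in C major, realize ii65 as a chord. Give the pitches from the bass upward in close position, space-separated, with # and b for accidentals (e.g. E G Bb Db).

F A C D

In C major, the second degree is D, and the diatonic chord built there is a minor seventh chord.
Stacking thirds from D gives D-F-A-C.
The figured bass 65 indicates first inversion, placing the third (F) in the bass: F-A-C-D.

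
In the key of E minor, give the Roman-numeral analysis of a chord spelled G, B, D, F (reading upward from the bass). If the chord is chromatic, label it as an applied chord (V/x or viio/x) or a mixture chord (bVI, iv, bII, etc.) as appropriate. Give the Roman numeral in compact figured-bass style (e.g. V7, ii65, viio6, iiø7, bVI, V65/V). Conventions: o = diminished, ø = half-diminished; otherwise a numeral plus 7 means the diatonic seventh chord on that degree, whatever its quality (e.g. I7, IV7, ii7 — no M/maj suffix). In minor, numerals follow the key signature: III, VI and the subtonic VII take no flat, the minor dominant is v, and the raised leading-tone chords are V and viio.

V7/VI

The pitches G-B-D-F form a dominant seventh chord rooted on G.
G is not a diatonic chord root with this quality in E minor, but it lies a perfect fifth above C (VI), so the chord functions as an applied dominant of VI.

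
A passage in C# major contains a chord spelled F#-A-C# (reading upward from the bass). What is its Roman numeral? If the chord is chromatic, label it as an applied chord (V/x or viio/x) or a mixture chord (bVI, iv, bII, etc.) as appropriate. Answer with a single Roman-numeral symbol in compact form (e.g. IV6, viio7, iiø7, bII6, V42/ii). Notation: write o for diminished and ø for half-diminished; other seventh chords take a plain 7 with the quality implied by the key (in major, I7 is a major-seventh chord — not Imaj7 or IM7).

iv

Stacked in thirds the chord is F#-A-C#: a minor triad on F#.
F# is the fourth degree of C# major. This is the minor subdominant, borrowed from the parallel minor.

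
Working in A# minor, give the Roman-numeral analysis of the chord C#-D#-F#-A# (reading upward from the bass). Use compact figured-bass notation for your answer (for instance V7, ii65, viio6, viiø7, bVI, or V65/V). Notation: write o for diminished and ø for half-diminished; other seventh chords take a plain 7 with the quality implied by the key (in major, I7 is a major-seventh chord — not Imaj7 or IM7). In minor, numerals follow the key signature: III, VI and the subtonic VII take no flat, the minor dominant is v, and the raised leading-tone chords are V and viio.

The pitches D#-F#-A#-C# form a minor seventh chord rooted on D#.
In A# minor, D# is the subdominant; the diatonic minor seventh chord there is iv7.
With C# in the bass the chord is in third inversion, so the figured bass is 42.

iv42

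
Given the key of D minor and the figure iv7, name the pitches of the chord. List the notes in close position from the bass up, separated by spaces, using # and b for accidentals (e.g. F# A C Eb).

G Bb D F

The numeral's case and figure indicate a minor seventh chord. In D minor its root, the fourth degree, is G.
Stacking thirds from G gives G-Bb-D-F.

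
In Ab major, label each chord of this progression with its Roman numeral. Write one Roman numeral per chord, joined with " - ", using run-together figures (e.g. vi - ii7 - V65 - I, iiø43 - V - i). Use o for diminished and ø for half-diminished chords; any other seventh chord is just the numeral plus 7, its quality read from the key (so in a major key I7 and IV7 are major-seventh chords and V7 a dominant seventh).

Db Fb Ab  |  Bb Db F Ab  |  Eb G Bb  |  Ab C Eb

iv - ii7 - V - I

Db-Fb-Ab: minor triad on Db — chromatic; iv (borrowed from the parallel minor).
Bb-Db-F-Ab: minor seventh chord on Bb = scale degree 2 → ii7.
Eb-G-Bb has root Eb, degree 5 in Ab major, so V.
Ab-C-Eb has root Ab, degree 1 in Ab major, so I.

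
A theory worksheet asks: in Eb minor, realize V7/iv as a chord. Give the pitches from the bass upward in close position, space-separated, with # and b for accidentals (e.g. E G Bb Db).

Eb G Bb Db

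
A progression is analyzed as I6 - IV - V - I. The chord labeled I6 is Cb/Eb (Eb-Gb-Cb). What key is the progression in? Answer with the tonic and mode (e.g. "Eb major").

The chord Cb/Eb is a major triad rooted on Cb; its label is I6.
If Cb is scale degree 1 and the mode makes that degree carry a major triad, the tonic is Cb and the mode is major.

Cb major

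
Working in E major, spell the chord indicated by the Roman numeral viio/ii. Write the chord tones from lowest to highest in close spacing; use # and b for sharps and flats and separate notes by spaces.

viio/ii is a secondary leading-tone chord. The target ii is F# in E major; the applied chord is rooted a semitone below, on E#.
Building a diminished triad on E# gives E#-G#-B.

E# G# B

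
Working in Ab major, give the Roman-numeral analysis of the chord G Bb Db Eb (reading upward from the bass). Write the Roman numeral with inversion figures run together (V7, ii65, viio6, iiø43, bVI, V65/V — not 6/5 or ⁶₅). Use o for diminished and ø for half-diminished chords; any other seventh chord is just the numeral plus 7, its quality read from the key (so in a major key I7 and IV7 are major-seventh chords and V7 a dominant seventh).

Stacked in thirds the chord is Eb-G-Bb-Db: a dominant seventh chord on Eb.
In Ab major, Eb is the dominant; the diatonic dominant seventh chord there is V7.
With G in the bass the chord is in first inversion, so the figured bass is 65.

V65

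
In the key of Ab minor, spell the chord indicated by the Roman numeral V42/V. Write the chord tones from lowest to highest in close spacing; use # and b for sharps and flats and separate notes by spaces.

Ab Bb D F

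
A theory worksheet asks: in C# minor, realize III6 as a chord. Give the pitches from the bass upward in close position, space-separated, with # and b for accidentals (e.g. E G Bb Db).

The numeral's case and figure indicate a major triad. In C# minor its root, scale degree 3, is E.
That chord is spelled E-G#-B.
With the 6 figure the chord is in first inversion; from the bass G# upward in close position it reads G#-B-E.

G# B E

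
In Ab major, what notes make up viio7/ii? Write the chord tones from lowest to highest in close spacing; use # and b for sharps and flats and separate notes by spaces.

The slash marks an applied leading-tone chord: viio of ii. In Ab major, ii is Bb, so the leading tone to it is A, a half step below.
Building a fully diminished seventh chord on A gives A-C-Eb-Gb.

A C Eb Gb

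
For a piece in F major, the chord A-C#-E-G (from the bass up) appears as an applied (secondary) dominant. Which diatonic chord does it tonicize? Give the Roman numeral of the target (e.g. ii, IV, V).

The chord is a dominant seventh chord on A.
A dominant resolves down a perfect fifth: A → D. In F major, D is scale degree 6, i.e. vi.

vi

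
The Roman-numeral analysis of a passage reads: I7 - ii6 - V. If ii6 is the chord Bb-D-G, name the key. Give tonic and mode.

F major

The anchor chord is a minor triad on G, labeled ii6.
ii6 on G implies G is the supertonic; that puts the tonic at F, and the lowercase numeral fits major mode.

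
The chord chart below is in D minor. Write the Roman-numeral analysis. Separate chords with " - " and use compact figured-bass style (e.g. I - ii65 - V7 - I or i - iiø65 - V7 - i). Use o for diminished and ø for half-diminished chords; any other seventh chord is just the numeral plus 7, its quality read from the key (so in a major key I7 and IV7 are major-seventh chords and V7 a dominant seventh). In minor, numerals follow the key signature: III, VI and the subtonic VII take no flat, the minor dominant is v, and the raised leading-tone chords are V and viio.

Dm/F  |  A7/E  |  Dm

i6 - V43 - i

Dm/F: root D is the tonic; minor triad there is i6.
A7/E: dominant seventh chord on A = scale degree 5 → V43.
Dm has root D, degree 1 in D minor, so i.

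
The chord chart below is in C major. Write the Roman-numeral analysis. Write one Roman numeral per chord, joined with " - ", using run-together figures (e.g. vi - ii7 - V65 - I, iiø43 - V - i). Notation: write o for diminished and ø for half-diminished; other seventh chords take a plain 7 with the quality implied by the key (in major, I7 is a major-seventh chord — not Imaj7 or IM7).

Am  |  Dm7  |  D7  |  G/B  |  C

vi - ii7 - V7/V - V6 - I

Am: root A is the submediant; minor triad there is vi.
Dm7: minor seventh chord on D = scale degree 2 → ii7.
D7: a dominant seventh chord on D, the applied dominant of V → V7/V.
G/B: root G is the dominant; major triad there is V6.
C: root C is the tonic; major triad there is I.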